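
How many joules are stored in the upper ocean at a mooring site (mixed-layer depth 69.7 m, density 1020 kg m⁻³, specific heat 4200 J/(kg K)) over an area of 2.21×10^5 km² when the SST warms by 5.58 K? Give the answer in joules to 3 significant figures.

Areal heat capacity C = ρ c_p D = 1020 × 4200 × 69.7 = 2.99×10^8 J/(m^2 K).
Heat per unit area: q = C ΔT = 2.99×10^8 × 5.58 = 1.67×10^9 J/m².
Total heat: Q = q × A = 1.67×10^9 × (2.21×10^5 × 10⁶ m²) = 3.68×10^20 J.

3.68×10^20 J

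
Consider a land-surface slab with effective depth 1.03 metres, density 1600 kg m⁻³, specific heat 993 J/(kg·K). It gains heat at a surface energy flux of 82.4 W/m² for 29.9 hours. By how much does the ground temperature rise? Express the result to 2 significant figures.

Areal heat capacity C = ρ c_p D = 1600 × 993 × 1.03 = 1.64×10^6 J m⁻² K⁻¹.
Net heat input Q = F Δt = 82.4 × (29.9 hours × 3600 s/hour) = 8.87×10^6 J/m².
ΔT = Q / C = 8.87×10^6 / 1.64×10^6 = 5.42 K.

5.4 K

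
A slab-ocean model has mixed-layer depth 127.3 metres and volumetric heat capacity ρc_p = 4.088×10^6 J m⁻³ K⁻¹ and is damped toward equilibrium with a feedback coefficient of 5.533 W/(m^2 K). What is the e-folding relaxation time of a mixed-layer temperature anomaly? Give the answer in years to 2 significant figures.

Areal heat capacity C = ρc_p × D = 4.088×10^6 × 127.3 = 5.20×10^8 J/(m²·K).
Relaxation time τ = C / λ = 5.20×10^8 / 5.533 = 9.41×10^7 s.
In years: 9.41×10^7 s / (3.156×10^7 s/year) = 2.98 years.

3.0 years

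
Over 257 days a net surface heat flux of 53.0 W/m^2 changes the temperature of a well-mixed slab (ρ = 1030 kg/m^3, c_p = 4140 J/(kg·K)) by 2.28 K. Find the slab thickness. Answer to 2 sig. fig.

Heat input Q = F Δt = 53.0 × 2.22×10^7 s = 1.18×10^9 J/m².
Required areal heat capacity C = Q / ΔT = 5.16×10^8 J/(m²·K).
Depth D = C / (ρ c_p) = 5.16×10^8 / (1030 × 4140) = 121 m.

120 m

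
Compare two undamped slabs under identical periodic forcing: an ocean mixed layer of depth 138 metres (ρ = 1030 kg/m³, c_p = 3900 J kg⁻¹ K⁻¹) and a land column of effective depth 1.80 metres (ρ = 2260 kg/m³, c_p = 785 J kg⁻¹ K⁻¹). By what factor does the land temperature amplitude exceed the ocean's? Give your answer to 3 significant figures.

174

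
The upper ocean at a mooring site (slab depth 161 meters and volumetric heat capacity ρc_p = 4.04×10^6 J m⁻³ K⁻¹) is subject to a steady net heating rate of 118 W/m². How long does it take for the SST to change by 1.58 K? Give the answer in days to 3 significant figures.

Areal heat capacity C = ρc_p × D = 4.04×10^6 × 161 = 6.50×10^8 J/(m²·K).
Time required: Δt = C ΔT / F = 6.50×10^8 × 1.58 / 118 = 8.71×10^6 s.
In days: 8.71×10^6 s / (86400 s/day) = 101 days.

101 days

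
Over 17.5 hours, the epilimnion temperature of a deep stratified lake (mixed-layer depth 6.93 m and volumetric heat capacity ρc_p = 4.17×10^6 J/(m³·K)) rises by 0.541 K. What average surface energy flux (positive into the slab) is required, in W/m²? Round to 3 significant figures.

Areal heat capacity C = ρc_p × D = 4.17×10^6 × 6.93 = 2.89×10^7 J/(m²·K).
Required heat per unit area: Q = C ΔT = 2.89×10^7 × 0.541 = 1.56×10^7 J/m².
Flux F = Q / Δt = 1.56×10^7 / 63000 s = 248 W/m².

248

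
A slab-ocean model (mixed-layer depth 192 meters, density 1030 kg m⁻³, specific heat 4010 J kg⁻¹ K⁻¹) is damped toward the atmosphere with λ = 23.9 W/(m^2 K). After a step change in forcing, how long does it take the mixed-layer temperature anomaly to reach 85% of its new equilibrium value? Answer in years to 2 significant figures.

Areal heat capacity C = ρ c_p D = 1030 × 4010 × 192 = 7.93×10^8 J/(m²·K).
τ = C / λ = 7.93×10^8 / 23.9 = 3.32×10^7 s.
Fraction reached: 1 − e^(−t/τ) = 0.85 ⇒ t = −τ ln(1 − 0.85) = τ × 1.90.
t = 6.29×10^7 s = 1.99 years.

2.0 years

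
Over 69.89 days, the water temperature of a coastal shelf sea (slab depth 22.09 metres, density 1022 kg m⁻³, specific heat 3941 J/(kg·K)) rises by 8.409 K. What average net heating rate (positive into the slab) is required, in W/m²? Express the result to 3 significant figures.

124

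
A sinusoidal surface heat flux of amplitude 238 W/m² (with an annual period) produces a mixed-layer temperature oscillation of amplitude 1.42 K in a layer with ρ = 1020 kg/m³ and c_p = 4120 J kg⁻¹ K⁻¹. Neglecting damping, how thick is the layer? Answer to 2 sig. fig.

ω = 2π / 3.15×10^7 s = 1.99×10^-7 s⁻¹.
Required C = F₀ / (A ω) = 238 / (1.42 × 1.99×10^-7) = 8.41×10^8 J/(m²·K).
D = C / (ρ c_p) = 8.41×10^8 / (1020 × 4120) = 200 m.

200 m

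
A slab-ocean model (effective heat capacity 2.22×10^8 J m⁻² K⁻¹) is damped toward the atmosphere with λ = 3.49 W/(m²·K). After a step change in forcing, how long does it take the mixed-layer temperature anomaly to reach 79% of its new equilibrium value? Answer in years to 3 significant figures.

Areal heat capacity C = 2.22×10^8 J m⁻² K⁻¹ (given).
τ = C / λ = 2.22×10^8 / 3.49 = 6.36×10^7 s.
Fraction reached: 1 − e^(−t/τ) = 0.79 ⇒ t = −τ ln(1 − 0.79) = τ × 1.56.
t = 9.93×10^7 s = 3.15 years.

3.15 years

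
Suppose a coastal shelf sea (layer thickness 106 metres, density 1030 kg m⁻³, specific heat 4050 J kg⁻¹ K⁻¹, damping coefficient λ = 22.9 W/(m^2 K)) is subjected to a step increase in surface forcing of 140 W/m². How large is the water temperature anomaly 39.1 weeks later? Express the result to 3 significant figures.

Areal heat capacity C = ρ c_p D = 1030 × 4050 × 106 = 4.42×10^8 J m⁻² K⁻¹.
τ = C / λ = 4.42×10^8 / 22.9 = 1.93×10^7 s.
Equilibrium anomaly ΔT_eq = F / λ = 140 / 22.9 = 6.11 K.
t = 39.1 weeks = 2.36×10^7 s, so t/τ = 1.22.
ΔT(t) = ΔT_eq (1 − e^(−t/τ)) = 6.11 × (1 − e^−1.22) = 4.32 K.

4.32 K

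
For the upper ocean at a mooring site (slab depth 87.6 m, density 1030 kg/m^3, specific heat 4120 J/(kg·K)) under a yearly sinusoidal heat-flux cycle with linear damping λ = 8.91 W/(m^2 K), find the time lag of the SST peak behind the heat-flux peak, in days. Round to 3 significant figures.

84.3 days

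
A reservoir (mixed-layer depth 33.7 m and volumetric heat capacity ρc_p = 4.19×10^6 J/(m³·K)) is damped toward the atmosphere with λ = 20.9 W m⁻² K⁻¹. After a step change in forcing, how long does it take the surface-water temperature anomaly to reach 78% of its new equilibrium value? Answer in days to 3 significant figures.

118 days

Areal heat capacity C = ρc_p × D = 4.19×10^6 × 33.7 = 1.41×10^8 J/(m²·K).
τ = C / λ = 1.41×10^8 / 20.9 = 6.76×10^6 s.
Fraction reached: 1 − e^(−t/τ) = 0.78 ⇒ t = −τ ln(1 − 0.78) = τ × 1.51.
t = 1.02×10^7 s = 118 days.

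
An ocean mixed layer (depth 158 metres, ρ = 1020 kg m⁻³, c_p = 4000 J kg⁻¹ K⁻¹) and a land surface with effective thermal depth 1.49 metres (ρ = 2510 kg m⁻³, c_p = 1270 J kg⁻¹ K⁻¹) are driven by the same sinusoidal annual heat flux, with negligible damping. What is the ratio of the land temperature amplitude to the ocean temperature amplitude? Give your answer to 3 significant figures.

136

C_ocean = 1020 × 4000 × 158 = 6.45×10^8 J/(m²·K).
C_land = 2510 × 1270 × 1.49 = 4.75×10^6 J/(m²·K).
Undamped amplitude ∝ 1/C, so A_land/A_ocean = C_ocean/C_land = 136.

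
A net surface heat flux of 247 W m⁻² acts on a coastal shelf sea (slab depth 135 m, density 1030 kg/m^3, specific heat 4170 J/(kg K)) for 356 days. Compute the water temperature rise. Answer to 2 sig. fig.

13 K

Areal heat capacity C = ρ c_p D = 1030 × 4170 × 135 = 5.80×10^8 J/(m²·K).
Net heat input Q = F Δt = 247 × (356 days × 86400 s/day) = 7.60×10^9 J/m².
ΔT = Q / C = 7.60×10^9 / 5.80×10^8 = 13.1 K.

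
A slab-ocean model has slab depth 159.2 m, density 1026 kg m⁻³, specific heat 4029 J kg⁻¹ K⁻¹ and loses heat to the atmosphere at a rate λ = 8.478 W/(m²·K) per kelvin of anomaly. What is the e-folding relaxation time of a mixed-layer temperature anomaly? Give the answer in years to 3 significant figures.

2.46 years

Areal heat capacity C = ρ c_p D = 1026 × 4029 × 159.2 = 6.58×10^8 J/(m^2 K).
Relaxation time τ = C / λ = 6.58×10^8 / 8.478 = 7.76×10^7 s.
In years: 7.76×10^7 s / (3.156×10^7 s/year) = 2.46 years.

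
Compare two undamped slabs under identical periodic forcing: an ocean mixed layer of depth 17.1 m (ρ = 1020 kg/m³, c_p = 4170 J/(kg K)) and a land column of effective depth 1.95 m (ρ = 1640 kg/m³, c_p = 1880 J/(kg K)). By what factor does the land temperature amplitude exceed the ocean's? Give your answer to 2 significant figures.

12

C_ocean = 1020 × 4170 × 17.1 = 7.27×10^7 J/(m²·K).
C_land = 1640 × 1880 × 1.95 = 6.01×10^6 J/(m²·K).
Undamped amplitude ∝ 1/C, so A_land/A_ocean = C_ocean/C_land = 12.1.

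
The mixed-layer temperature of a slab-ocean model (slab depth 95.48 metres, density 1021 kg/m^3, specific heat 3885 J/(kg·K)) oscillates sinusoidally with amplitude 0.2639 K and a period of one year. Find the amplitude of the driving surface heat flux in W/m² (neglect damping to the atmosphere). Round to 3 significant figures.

Areal heat capacity C = ρ c_p D = 1021 × 3885 × 95.48 = 3.79×10^8 J/(m²·K).
ω = 2π / 3.15×10^7 s = 1.99×10^-7 s⁻¹.
Cω = 3.79×10^8 × 1.99×10^-7 = 75.5 W/(m²·K).
F₀ = A × Cω = 0.2639 × 75.5 = 19.9 W/m².

19.9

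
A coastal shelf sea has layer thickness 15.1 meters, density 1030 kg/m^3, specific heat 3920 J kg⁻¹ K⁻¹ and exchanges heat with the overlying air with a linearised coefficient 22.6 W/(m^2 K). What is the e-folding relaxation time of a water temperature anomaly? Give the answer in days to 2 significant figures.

Areal heat capacity C = ρ c_p D = 1030 × 3920 × 15.1 = 6.10×10^7 J m⁻² K⁻¹.
Relaxation time τ = C / λ = 6.10×10^7 / 22.6 = 2.70×10^6 s.
In days: 2.70×10^6 s / (86400 s/day) = 31.2 days.

31 days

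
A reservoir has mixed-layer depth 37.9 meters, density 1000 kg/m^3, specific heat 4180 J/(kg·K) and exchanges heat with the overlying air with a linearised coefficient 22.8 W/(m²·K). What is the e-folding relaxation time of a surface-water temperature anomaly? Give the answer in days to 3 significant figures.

Areal heat capacity C = ρ c_p D = 1000 × 4180 × 37.9 = 1.58×10^8 J m⁻² K⁻¹.
Relaxation time τ = C / λ = 1.58×10^8 / 22.8 = 6.95×10^6 s.
In days: 6.95×10^6 s / (86400 s/day) = 80.4 days.

80.4 days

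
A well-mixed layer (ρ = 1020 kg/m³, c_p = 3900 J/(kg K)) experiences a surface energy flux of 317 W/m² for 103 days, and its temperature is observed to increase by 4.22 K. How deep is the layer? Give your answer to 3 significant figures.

168 m

Heat input Q = F Δt = 317 × 8.90×10^6 s = 2.82×10^9 J/m².
Required areal heat capacity C = Q / ΔT = 6.68×10^8 J/(m²·K).
Depth D = C / (ρ c_p) = 6.68×10^8 / (1020 × 3900) = 168 m.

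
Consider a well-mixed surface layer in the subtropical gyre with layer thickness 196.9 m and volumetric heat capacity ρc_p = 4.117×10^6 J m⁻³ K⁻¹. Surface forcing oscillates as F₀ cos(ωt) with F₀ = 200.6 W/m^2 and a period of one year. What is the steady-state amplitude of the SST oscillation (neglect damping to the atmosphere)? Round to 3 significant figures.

1.24 K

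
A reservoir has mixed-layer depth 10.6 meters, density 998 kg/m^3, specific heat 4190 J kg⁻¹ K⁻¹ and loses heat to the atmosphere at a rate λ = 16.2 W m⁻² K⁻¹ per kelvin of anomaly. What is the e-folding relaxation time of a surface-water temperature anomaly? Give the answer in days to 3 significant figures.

Areal heat capacity C = ρ c_p D = 998 × 4190 × 10.6 = 4.43×10^7 J/(m²·K).
Relaxation time τ = C / λ = 4.43×10^7 / 16.2 = 2.74×10^6 s.
In days: 2.74×10^6 s / (86400 s/day) = 31.7 days.

31.7 days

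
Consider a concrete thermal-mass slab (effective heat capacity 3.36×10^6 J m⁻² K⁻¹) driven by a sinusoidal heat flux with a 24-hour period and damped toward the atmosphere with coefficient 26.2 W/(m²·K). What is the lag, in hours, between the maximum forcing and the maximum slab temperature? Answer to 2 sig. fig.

Areal heat capacity C = 3.36×10^6 J m⁻² K⁻¹ (given).
ω = 2π / 86400 s = 7.27×10^-5 s⁻¹.
Phase lag φ = arctan(Cω/λ) = arctan(244/26.2) = 1.46 rad.
Time lag = φ / ω = 1.46 / 7.27×10^-5 = 20100 s = 5.59 hours.

5.6 hours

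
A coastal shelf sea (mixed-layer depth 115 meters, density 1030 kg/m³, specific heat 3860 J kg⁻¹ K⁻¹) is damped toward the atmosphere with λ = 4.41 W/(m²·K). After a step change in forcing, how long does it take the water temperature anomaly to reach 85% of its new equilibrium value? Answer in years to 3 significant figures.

6.23 years

Areal heat capacity C = ρ c_p D = 1030 × 3860 × 115 = 4.57×10^8 J/(m²·K).
τ = C / λ = 4.57×10^8 / 4.41 = 1.04×10^8 s.
Fraction reached: 1 − e^(−t/τ) = 0.85 ⇒ t = −τ ln(1 − 0.85) = τ × 1.90.
t = 1.97×10^8 s = 6.23 years.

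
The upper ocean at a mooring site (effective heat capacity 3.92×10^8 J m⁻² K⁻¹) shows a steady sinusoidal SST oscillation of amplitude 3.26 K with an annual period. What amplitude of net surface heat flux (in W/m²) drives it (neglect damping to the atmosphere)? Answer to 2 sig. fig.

250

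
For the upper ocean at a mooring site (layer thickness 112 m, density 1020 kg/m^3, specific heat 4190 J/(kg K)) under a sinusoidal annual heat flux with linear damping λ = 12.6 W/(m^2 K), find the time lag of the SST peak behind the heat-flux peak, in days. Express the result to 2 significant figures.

Areal heat capacity C = ρ c_p D = 1020 × 4190 × 112 = 4.79×10^8 J/(m²·K).
ω = 2π / 3.15×10^7 s = 1.99×10^-7 s⁻¹.
Phase lag φ = arctan(Cω/λ) = arctan(95.4/12.6) = 1.44 rad.
Time lag = φ / ω = 1.44 / 1.99×10^-7 = 7.22×10^6 s = 83.6 days.

84 days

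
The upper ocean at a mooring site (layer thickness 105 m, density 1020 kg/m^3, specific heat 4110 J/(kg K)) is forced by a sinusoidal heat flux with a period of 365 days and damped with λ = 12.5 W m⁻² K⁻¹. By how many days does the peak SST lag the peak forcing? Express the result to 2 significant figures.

83 days

Areal heat capacity C = ρ c_p D = 1020 × 4110 × 105 = 4.40×10^8 J/(m²·K).
ω = 2π / 3.15×10^7 s = 1.99×10^-7 s⁻¹.
Phase lag φ = arctan(Cω/λ) = arctan(87.7/12.5) = 1.43 rad.
Time lag = φ / ω = 1.43 / 1.99×10^-7 = 7.17×10^6 s = 83.0 days.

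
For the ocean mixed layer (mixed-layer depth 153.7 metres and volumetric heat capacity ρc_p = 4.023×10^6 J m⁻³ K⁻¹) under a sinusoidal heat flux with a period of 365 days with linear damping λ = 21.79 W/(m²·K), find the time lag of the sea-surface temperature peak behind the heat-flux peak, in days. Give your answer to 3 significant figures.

81.1 days

Areal heat capacity C = ρc_p × D = 4.023×10^6 × 153.7 = 6.18×10^8 J/(m^2 K).
ω = 2π / 3.15×10^7 s = 1.99×10^-7 s⁻¹.
Phase lag φ = arctan(Cω/λ) = arctan(123/21.79) = 1.40 rad.
Time lag = φ / ω = 1.40 / 1.99×10^-7 = 7.01×10^6 s = 81.1 days.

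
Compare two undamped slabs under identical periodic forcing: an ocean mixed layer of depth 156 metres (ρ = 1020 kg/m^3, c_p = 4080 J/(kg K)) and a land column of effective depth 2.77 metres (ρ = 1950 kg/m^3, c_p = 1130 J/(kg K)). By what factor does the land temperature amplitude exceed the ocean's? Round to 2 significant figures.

110

C_ocean = 1020 × 4080 × 156 = 6.49×10^8 J/(m²·K).
C_land = 1950 × 1130 × 2.77 = 6.10×10^6 J/(m²·K).
Undamped amplitude ∝ 1/C, so A_land/A_ocean = C_ocean/C_land = 106.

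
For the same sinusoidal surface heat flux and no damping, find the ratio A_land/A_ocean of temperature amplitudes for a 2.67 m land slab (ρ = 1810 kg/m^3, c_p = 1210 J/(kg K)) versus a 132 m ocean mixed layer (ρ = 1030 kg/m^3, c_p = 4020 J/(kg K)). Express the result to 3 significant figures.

93.5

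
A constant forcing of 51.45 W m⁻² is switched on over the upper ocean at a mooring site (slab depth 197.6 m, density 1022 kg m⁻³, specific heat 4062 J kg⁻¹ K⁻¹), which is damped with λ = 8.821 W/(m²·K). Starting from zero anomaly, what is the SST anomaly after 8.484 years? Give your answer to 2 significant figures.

5.5 K

Areal heat capacity C = ρ c_p D = 1022 × 4062 × 197.6 = 8.20×10^8 J/(m²·K).
τ = C / λ = 8.20×10^8 / 8.821 = 9.30×10^7 s.
Equilibrium anomaly ΔT_eq = F / λ = 51.45 / 8.821 = 5.83 K.
t = 8.484 years = 2.68×10^8 s, so t/τ = 2.88.
ΔT(t) = ΔT_eq (1 − e^(−t/τ)) = 5.83 × (1 − e^−2.88) = 5.50 K.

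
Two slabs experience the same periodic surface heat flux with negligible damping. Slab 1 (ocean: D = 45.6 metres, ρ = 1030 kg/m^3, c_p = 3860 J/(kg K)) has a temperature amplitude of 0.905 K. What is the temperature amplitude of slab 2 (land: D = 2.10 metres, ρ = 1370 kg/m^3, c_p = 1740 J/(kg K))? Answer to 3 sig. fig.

32.8 K

C_ocean = 1.81×10^8 J/(m²·K); C_land = 5.01×10^6 J/(m²·K).
A ∝ 1/C ⇒ A_land = A_ocean × C_ocean/C_land = 0.905 × 36.2 = 32.8 K.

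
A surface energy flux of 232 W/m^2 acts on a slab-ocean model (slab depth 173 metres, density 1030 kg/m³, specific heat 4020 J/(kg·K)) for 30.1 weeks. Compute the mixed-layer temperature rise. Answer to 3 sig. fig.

5.90 K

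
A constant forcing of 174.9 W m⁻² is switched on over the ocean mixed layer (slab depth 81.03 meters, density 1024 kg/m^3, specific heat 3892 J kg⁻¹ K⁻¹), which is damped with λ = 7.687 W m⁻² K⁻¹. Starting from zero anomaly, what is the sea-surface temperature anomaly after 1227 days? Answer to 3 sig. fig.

20.9 K

Areal heat capacity C = ρ c_p D = 1024 × 3892 × 81.03 = 3.23×10^8 J/(m^2 K).
τ = C / λ = 3.23×10^8 / 7.687 = 4.20×10^7 s.
Equilibrium anomaly ΔT_eq = F / λ = 174.9 / 7.687 = 22.8 K.
t = 1227 days = 1.06×10^8 s, so t/τ = 2.52.
ΔT(t) = ΔT_eq (1 − e^(−t/τ)) = 22.8 × (1 − e^−2.52) = 20.9 K.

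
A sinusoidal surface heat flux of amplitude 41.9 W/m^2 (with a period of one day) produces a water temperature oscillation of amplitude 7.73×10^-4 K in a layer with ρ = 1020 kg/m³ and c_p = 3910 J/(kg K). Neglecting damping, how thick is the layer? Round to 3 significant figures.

187 m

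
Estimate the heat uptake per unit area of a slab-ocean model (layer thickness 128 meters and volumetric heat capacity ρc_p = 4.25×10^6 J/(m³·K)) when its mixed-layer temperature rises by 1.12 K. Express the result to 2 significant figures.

6.1×10^8

Areal heat capacity C = ρc_p × D = 4.25×10^6 × 128 = 5.44×10^8 J/(m²·K).
ΔQ = C ΔT = 5.44×10^8 × 1.12 = 6.09×10^8 J/m².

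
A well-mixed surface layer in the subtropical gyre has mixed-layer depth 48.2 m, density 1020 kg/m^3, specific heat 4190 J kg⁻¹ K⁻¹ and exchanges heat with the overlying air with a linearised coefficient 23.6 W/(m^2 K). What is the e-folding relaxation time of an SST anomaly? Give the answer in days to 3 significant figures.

101 days

Areal heat capacity C = ρ c_p D = 1020 × 4190 × 48.2 = 2.06×10^8 J/(m²·K).
Relaxation time τ = C / λ = 2.06×10^8 / 23.6 = 8.73×10^6 s.
In days: 8.73×10^6 s / (86400 s/day) = 101 days.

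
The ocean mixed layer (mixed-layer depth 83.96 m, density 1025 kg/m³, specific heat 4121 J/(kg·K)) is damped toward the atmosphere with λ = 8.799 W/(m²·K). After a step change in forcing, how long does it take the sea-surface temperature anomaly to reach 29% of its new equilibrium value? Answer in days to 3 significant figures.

160 days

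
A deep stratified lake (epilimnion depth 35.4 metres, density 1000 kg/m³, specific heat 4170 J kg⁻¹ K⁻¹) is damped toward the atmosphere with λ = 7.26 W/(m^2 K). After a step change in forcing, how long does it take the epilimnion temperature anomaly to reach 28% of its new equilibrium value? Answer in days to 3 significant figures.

77.3 days

Areal heat capacity C = ρ c_p D = 1000 × 4170 × 35.4 = 1.48×10^8 J/(m^2 K).
τ = C / λ = 1.48×10^8 / 7.26 = 2.03×10^7 s.
Fraction reached: 1 − e^(−t/τ) = 0.28 ⇒ t = −τ ln(1 − 0.28) = τ × 0.329.
t = 6.68×10^6 s = 77.3 days.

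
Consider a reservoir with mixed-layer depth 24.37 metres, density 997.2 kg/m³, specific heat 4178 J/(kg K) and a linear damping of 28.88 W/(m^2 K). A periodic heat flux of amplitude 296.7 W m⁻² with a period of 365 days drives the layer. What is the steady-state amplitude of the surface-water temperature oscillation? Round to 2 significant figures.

8.4 K

Areal heat capacity C = ρ c_p D = 997.2 × 4178 × 24.37 = 1.02×10^8 J/(m²·K).
Angular frequency ω = 2π / T = 2π / 3.15×10^7 s = 1.99×10^-7 s⁻¹.
√((Cω)² + λ²) = √((20.2)² + 28.88²) = 35.3 W/(m²·K).
Amplitude A = F₀ / √((Cω)²+λ²) = 296.7 / 35.3 = 8.41 K.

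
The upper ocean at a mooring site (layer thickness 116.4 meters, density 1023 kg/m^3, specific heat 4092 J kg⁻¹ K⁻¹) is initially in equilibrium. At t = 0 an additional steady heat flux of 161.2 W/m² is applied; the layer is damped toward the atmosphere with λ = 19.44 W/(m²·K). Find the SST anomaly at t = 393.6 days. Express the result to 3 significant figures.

Areal heat capacity C = ρ c_p D = 1023 × 4092 × 116.4 = 4.87×10^8 J m⁻² K⁻¹.
τ = C / λ = 4.87×10^8 / 19.44 = 2.51×10^7 s.
Equilibrium anomaly ΔT_eq = F / λ = 161.2 / 19.44 = 8.29 K.
t = 393.6 days = 3.40×10^7 s, so t/τ = 1.36.
ΔT(t) = ΔT_eq (1 − e^(−t/τ)) = 8.29 × (1 − e^−1.36) = 6.16 K.

6.16 K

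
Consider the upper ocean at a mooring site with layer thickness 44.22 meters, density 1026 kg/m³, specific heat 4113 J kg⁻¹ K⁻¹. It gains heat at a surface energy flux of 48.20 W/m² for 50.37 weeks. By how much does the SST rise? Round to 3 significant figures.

7.87 K

Areal heat capacity C = ρ c_p D = 1026 × 4113 × 44.22 = 1.87×10^8 J m⁻² K⁻¹.
Net heat input Q = F Δt = 48.20 × (50.37 weeks × 6.048×10^5 s/week) = 1.47×10^9 J/m².
ΔT = Q / C = 1.47×10^9 / 1.87×10^8 = 7.87 K.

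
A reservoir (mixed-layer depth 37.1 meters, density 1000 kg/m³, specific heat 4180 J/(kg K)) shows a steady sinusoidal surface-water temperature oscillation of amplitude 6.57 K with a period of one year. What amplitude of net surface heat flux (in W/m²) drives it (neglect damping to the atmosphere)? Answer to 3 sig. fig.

203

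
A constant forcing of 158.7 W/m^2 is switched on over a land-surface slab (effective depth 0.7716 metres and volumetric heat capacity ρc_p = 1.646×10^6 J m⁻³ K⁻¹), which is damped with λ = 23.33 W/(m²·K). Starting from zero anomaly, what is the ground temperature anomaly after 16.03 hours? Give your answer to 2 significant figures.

4.4 K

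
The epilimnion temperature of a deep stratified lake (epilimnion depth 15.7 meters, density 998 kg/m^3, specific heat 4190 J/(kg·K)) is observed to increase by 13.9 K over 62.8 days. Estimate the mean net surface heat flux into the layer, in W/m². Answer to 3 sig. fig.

Areal heat capacity C = ρ c_p D = 998 × 4190 × 15.7 = 6.57×10^7 J/(m^2 K).
Required heat per unit area: Q = C ΔT = 6.57×10^7 × 13.9 = 9.13×10^8 J/m².
Flux F = Q / Δt = 9.13×10^8 / 5.43×10^6 s = 168 W/m².

168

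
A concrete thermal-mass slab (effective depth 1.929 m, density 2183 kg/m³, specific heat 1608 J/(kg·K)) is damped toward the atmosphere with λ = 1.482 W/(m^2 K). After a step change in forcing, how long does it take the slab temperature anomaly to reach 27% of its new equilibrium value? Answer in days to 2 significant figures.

17 days

Areal heat capacity C = ρ c_p D = 2183 × 1608 × 1.929 = 6.77×10^6 J/(m^2 K).
τ = C / λ = 6.77×10^6 / 1.482 = 4.57×10^6 s.
Fraction reached: 1 − e^(−t/τ) = 0.27 ⇒ t = −τ ln(1 − 0.27) = τ × 0.315.
t = 1.44×10^6 s = 16.6 days.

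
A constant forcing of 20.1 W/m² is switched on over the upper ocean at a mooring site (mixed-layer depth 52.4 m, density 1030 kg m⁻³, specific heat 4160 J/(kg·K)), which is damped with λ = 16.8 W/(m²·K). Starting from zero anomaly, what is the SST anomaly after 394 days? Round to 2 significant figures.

1.1 K

Areal heat capacity C = ρ c_p D = 1030 × 4160 × 52.4 = 2.25×10^8 J/(m²·K).
τ = C / λ = 2.25×10^8 / 16.8 = 1.34×10^7 s.
Equilibrium anomaly ΔT_eq = F / λ = 20.1 / 16.8 = 1.20 K.
t = 394 days = 3.40×10^7 s, so t/τ = 2.55.
ΔT(t) = ΔT_eq (1 − e^(−t/τ)) = 1.20 × (1 − e^−2.55) = 1.10 K.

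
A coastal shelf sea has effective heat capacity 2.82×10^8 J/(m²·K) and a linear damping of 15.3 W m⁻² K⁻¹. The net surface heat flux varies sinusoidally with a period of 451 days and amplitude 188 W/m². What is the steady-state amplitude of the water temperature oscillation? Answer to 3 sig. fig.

Areal heat capacity C = 2.82×10^8 J/(m²·K) (given).
Angular frequency ω = 2π / T = 2π / 3.90×10^7 s = 1.61×10^-7 s⁻¹.
√((Cω)² + λ²) = √((45.5)² + 15.3²) = 48.0 W/(m²·K).
Amplitude A = F₀ / √((Cω)²+λ²) = 188 / 48.0 = 3.92 K.

3.92 K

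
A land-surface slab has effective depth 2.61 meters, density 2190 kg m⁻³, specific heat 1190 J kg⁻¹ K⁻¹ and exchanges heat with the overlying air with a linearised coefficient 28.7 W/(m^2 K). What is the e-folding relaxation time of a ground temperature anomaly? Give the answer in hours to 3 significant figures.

Areal heat capacity C = ρ c_p D = 2190 × 1190 × 2.61 = 6.80×10^6 J/(m²·K).
Relaxation time τ = C / λ = 6.80×10^6 / 28.7 = 2.37×10^5 s.
In hours: 2.37×10^5 s / (3600 s/hour) = 65.8 hours.

65.8 hours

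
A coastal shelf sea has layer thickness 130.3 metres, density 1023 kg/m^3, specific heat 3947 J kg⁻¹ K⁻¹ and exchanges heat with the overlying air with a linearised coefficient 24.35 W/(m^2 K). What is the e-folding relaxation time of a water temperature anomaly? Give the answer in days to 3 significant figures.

250 days

Areal heat capacity C = ρ c_p D = 1023 × 3947 × 130.3 = 5.26×10^8 J/(m²·K).
Relaxation time τ = C / λ = 5.26×10^8 / 24.35 = 2.16×10^7 s.
In days: 2.16×10^7 s / (86400 s/day) = 250 days.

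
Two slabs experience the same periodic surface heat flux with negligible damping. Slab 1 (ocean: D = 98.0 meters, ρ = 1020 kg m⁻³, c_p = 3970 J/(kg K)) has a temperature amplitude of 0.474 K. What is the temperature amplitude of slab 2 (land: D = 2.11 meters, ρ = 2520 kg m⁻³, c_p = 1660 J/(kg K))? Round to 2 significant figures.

21 K

C_ocean = 3.97×10^8 J/(m²·K); C_land = 8.83×10^6 J/(m²·K).
A ∝ 1/C ⇒ A_land = A_ocean × C_ocean/C_land = 0.474 × 45.0 = 21.3 K.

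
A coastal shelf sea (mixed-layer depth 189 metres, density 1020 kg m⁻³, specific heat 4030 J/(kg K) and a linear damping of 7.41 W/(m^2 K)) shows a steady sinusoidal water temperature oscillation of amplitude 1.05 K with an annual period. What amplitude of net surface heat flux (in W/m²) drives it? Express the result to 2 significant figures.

160

Areal heat capacity C = ρ c_p D = 1020 × 4030 × 189 = 7.77×10^8 J m⁻² K⁻¹.
ω = 2π / 3.15×10^7 s = 1.99×10^-7 s⁻¹.
√((Cω)² + λ²) = √((155)² + 7.41²) = 155 W/(m²·K).
F₀ = A × √((Cω)²+λ²) = 1.05 × 155 = 163 W/m².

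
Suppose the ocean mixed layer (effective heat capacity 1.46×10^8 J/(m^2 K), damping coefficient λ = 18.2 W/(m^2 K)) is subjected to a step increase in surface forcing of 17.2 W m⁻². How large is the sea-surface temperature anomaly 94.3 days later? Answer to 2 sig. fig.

Areal heat capacity C = 1.46×10^8 J/(m^2 K) (given).
τ = C / λ = 1.46×10^8 / 18.2 = 8.02×10^6 s.
Equilibrium anomaly ΔT_eq = F / λ = 17.2 / 18.2 = 0.945 K.
t = 94.3 days = 8.15×10^6 s, so t/τ = 1.02.
ΔT(t) = ΔT_eq (1 − e^(−t/τ)) = 0.945 × (1 − e^−1.02) = 0.603 K.

0.60 K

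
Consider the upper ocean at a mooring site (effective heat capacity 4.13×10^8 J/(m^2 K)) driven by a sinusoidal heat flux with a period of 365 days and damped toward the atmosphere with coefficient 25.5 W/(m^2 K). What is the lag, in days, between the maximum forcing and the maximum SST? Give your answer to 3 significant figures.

Areal heat capacity C = 4.13×10^8 J/(m^2 K) (given).
ω = 2π / 3.15×10^7 s = 1.99×10^-7 s⁻¹.
Phase lag φ = arctan(Cω/λ) = arctan(82.3/25.5) = 1.27 rad.
Time lag = φ / ω = 1.27 / 1.99×10^-7 = 6.38×10^6 s = 73.8 days.

73.8 days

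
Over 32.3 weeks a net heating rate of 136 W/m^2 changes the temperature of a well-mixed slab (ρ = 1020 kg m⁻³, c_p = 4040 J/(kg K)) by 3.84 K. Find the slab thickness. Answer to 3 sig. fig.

Heat input Q = F Δt = 136 × 1.95×10^7 s = 2.66×10^9 J/m².
Required areal heat capacity C = Q / ΔT = 6.92×10^8 J/(m²·K).
Depth D = C / (ρ c_p) = 6.92×10^8 / (1020 × 4040) = 168 m.

168 m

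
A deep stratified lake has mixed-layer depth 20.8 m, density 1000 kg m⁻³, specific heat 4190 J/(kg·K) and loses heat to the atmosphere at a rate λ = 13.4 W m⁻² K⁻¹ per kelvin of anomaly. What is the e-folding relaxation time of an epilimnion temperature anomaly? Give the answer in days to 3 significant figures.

75.3 days

Areal heat capacity C = ρ c_p D = 1000 × 4190 × 20.8 = 8.72×10^7 J/(m²·K).
Relaxation time τ = C / λ = 8.72×10^7 / 13.4 = 6.50×10^6 s.
In days: 6.50×10^6 s / (86400 s/day) = 75.3 days.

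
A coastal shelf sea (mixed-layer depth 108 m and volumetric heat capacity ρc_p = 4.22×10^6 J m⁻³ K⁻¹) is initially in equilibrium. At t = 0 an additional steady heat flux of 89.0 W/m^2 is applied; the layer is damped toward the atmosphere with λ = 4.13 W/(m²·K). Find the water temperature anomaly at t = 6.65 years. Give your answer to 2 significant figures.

Areal heat capacity C = ρc_p × D = 4.22×10^6 × 108 = 4.56×10^8 J/(m^2 K).
τ = C / λ = 4.56×10^8 / 4.13 = 1.10×10^8 s.
Equilibrium anomaly ΔT_eq = F / λ = 89.0 / 4.13 = 21.5 K.
t = 6.65 years = 2.10×10^8 s, so t/τ = 1.90.
ΔT(t) = ΔT_eq (1 − e^(−t/τ)) = 21.5 × (1 − e^−1.90) = 18.3 K.

18 K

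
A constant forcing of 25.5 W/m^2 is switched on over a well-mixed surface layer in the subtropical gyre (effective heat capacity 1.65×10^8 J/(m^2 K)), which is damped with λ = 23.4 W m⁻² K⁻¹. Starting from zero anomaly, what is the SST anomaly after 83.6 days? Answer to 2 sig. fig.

Areal heat capacity C = 1.65×10^8 J/(m^2 K) (given).
τ = C / λ = 1.65×10^8 / 23.4 = 7.05×10^6 s.
Equilibrium anomaly ΔT_eq = F / λ = 25.5 / 23.4 = 1.09 K.
t = 83.6 days = 7.22×10^6 s, so t/τ = 1.02.
ΔT(t) = ΔT_eq (1 − e^(−t/τ)) = 1.09 × (1 − e^−1.02) = 0.698 K.

0.70 K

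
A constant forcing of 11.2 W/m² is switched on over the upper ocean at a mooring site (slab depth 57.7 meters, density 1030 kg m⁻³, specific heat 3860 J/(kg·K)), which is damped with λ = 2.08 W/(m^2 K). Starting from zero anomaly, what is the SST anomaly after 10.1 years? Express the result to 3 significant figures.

Areal heat capacity C = ρ c_p D = 1030 × 3860 × 57.7 = 2.29×10^8 J/(m^2 K).
τ = C / λ = 2.29×10^8 / 2.08 = 1.10×10^8 s.
Equilibrium anomaly ΔT_eq = F / λ = 11.2 / 2.08 = 5.38 K.
t = 10.1 years = 3.19×10^8 s, so t/τ = 2.89.
ΔT(t) = ΔT_eq (1 − e^(−t/τ)) = 5.38 × (1 − e^−2.89) = 5.09 K.

5.09 K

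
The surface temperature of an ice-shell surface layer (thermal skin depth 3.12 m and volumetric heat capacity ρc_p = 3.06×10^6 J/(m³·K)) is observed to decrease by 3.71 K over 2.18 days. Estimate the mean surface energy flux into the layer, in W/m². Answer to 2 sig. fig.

-190

Areal heat capacity C = ρc_p × D = 3.06×10^6 × 3.12 = 9.55×10^6 J/(m^2 K).
Required heat per unit area: Q = C ΔT = 9.55×10^6 × -3.71 = -3.54×10^7 J/m².
Flux F = Q / Δt = -3.54×10^7 / 1.88×10^5 s = -188 W/m².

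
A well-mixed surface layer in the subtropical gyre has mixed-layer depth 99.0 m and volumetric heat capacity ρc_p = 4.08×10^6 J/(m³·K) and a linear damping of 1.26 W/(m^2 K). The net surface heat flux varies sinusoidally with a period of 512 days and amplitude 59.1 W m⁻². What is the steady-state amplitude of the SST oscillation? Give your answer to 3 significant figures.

1.03 K

Areal heat capacity C = ρc_p × D = 4.08×10^6 × 99.0 = 4.04×10^8 J/(m²·K).
Angular frequency ω = 2π / T = 2π / 4.42×10^7 s = 1.42×10^-7 s⁻¹.
√((Cω)² + λ²) = √((57.4)² + 1.26²) = 57.4 W/(m²·K).
Amplitude A = F₀ / √((Cω)²+λ²) = 59.1 / 57.4 = 1.03 K.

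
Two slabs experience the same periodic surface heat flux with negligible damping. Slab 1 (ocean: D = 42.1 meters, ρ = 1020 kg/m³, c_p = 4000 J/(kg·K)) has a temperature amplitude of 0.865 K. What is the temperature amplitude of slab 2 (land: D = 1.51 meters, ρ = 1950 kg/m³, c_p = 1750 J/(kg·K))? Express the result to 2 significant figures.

29 K

C_ocean = 1.72×10^8 J/(m²·K); C_land = 5.15×10^6 J/(m²·K).
A ∝ 1/C ⇒ A_land = A_ocean × C_ocean/C_land = 0.865 × 33.3 = 28.8 K.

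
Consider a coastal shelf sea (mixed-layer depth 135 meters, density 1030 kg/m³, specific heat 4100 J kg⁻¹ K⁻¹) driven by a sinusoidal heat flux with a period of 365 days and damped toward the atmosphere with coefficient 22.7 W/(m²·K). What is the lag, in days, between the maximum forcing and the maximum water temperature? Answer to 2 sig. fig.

Areal heat capacity C = ρ c_p D = 1030 × 4100 × 135 = 5.70×10^8 J/(m²·K).
ω = 2π / 3.15×10^7 s = 1.99×10^-7 s⁻¹.
Phase lag φ = arctan(Cω/λ) = arctan(114/22.7) = 1.37 rad.
Time lag = φ / ω = 1.37 / 1.99×10^-7 = 6.89×10^6 s = 79.8 days.

80 days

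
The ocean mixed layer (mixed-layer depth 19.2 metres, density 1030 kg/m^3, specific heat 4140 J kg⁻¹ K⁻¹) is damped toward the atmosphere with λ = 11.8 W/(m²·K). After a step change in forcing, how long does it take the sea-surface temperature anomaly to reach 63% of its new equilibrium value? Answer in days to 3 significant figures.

79.8 days

Areal heat capacity C = ρ c_p D = 1030 × 4140 × 19.2 = 8.19×10^7 J/(m^2 K).
τ = C / λ = 8.19×10^7 / 11.8 = 6.94×10^6 s.
Fraction reached: 1 − e^(−t/τ) = 0.63 ⇒ t = −τ ln(1 − 0.63) = τ × 0.994.
t = 6.90×10^6 s = 79.8 days.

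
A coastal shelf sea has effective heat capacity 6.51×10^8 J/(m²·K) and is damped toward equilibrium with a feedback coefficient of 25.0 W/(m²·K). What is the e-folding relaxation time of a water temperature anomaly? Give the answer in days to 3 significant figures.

Areal heat capacity C = 6.51×10^8 J/(m²·K) (given).
Relaxation time τ = C / λ = 6.51×10^8 / 25.0 = 2.60×10^7 s.
In days: 2.60×10^7 s / (86400 s/day) = 301 days.

301 days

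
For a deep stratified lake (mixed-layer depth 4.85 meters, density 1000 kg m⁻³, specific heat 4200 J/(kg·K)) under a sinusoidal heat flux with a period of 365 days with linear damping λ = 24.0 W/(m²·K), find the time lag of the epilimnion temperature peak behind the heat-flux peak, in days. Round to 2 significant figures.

9.7 days

Areal heat capacity C = ρ c_p D = 1000 × 4200 × 4.85 = 2.04×10^7 J/(m²·K).
ω = 2π / 3.15×10^7 s = 1.99×10^-7 s⁻¹.
Phase lag φ = arctan(Cω/λ) = arctan(4.06/24.0) = 0.168 rad.
Time lag = φ / ω = 0.168 / 1.99×10^-7 = 8.41×10^5 s = 9.73 days.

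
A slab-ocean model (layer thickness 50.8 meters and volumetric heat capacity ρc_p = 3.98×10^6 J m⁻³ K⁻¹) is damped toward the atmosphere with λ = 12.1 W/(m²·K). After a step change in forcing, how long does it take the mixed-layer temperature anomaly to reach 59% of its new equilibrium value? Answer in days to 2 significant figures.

Areal heat capacity C = ρc_p × D = 3.98×10^6 × 50.8 = 2.02×10^8 J m⁻² K⁻¹.
τ = C / λ = 2.02×10^8 / 12.1 = 1.67×10^7 s.
Fraction reached: 1 − e^(−t/τ) = 0.59 ⇒ t = −τ ln(1 − 0.59) = τ × 0.892.
t = 1.49×10^7 s = 172 days.

170 days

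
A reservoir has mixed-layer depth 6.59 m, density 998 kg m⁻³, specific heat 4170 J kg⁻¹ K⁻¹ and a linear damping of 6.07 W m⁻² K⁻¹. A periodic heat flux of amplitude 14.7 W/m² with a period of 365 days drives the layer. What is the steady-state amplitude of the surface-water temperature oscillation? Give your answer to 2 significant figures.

1.8 K

Areal heat capacity C = ρ c_p D = 998 × 4170 × 6.59 = 2.74×10^7 J/(m²·K).
Angular frequency ω = 2π / T = 2π / 3.15×10^7 s = 1.99×10^-7 s⁻¹.
√((Cω)² + λ²) = √((5.46)² + 6.07²) = 8.17 W/(m²·K).
Amplitude A = F₀ / √((Cω)²+λ²) = 14.7 / 8.17 = 1.80 K.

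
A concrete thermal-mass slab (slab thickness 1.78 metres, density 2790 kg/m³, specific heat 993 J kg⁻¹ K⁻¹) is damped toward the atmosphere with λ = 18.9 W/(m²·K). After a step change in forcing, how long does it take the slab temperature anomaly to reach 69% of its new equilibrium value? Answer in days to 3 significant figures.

3.54 days

Areal heat capacity C = ρ c_p D = 2790 × 993 × 1.78 = 4.93×10^6 J/(m^2 K).
τ = C / λ = 4.93×10^6 / 18.9 = 2.61×10^5 s.
Fraction reached: 1 − e^(−t/τ) = 0.69 ⇒ t = −τ ln(1 − 0.69) = τ × 1.17.
t = 3.06×10^5 s = 3.54 days.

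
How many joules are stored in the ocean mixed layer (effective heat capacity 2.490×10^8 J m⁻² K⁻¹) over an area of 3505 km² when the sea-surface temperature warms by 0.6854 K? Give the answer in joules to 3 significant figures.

5.98×10^17 J

Areal heat capacity C = 2.490×10^8 J m⁻² K⁻¹ (given).
Heat per unit area: q = C ΔT = 2.49×10^8 × 0.6854 = 1.71×10^8 J/m².
Total heat: Q = q × A = 1.71×10^8 × (3505 × 10⁶ m²) = 5.98×10^17 J.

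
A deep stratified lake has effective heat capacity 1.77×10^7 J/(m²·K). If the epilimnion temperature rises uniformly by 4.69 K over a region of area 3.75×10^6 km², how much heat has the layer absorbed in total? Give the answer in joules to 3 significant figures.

3.11×10^20 J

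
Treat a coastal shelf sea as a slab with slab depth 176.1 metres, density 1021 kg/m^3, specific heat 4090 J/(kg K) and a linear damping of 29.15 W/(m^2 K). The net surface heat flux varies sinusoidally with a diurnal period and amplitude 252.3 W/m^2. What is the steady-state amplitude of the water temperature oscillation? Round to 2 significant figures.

0.0047 K

Areal heat capacity C = ρ c_p D = 1021 × 4090 × 176.1 = 7.35×10^8 J/(m²·K).
Angular frequency ω = 2π / T = 2π / 86400 s = 7.27×10^-5 s⁻¹.
√((Cω)² + λ²) = √((53500)² + 29.15²) = 53500 W/(m²·K).
Amplitude A = F₀ / √((Cω)²+λ²) = 252.3 / 53500 = 0.00472 K.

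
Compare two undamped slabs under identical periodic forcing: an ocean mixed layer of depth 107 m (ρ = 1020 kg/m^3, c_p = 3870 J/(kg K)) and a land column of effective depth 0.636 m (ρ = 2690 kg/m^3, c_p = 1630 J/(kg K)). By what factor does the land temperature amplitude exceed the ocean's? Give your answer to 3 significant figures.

151

C_ocean = 1020 × 3870 × 107 = 4.22×10^8 J/(m²·K).
C_land = 2690 × 1630 × 0.636 = 2.79×10^6 J/(m²·K).
Undamped amplitude ∝ 1/C, so A_land/A_ocean = C_ocean/C_land = 151.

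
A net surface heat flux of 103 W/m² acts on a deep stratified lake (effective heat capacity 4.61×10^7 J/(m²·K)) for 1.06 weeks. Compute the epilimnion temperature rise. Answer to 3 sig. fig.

1.43 K

Areal heat capacity C = 4.61×10^7 J/(m²·K) (given).
Net heat input Q = F Δt = 103 × (1.06 weeks × 6.048×10^5 s/week) = 6.60×10^7 J/m².
ΔT = Q / C = 6.60×10^7 / 4.61×10^7 = 1.43 K.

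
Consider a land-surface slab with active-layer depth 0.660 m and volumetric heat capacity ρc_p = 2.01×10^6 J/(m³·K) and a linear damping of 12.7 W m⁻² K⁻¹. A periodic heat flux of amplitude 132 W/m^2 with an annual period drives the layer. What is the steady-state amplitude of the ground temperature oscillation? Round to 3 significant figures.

10.4 K

Areal heat capacity C = ρc_p × D = 2.01×10^6 × 0.660 = 1.33×10^6 J m⁻² K⁻¹.
Angular frequency ω = 2π / T = 2π / 3.15×10^7 s = 1.99×10^-7 s⁻¹.
√((Cω)² + λ²) = √((0.264)² + 12.7²) = 12.7 W/(m²·K).
Amplitude A = F₀ / √((Cω)²+λ²) = 132 / 12.7 = 10.4 K.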